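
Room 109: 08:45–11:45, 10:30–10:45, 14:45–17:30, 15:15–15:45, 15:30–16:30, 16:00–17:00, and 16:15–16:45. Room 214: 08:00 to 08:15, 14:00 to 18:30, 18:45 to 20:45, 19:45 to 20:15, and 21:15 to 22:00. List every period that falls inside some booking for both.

First set merges to 08:45-11:45, 14:45-17:30.
Second set merges to 08:00-08:15, 14:00-18:30, 18:45-20:45, 21:15-22:00.
08:45-11:45 falls entirely outside B.
14:45-17:30 overlaps B on 14:45-17:30.

14:45-17:30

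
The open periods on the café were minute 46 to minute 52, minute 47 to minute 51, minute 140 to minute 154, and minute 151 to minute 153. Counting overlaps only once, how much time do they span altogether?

20 minutes

Merged: minute 46 to minute 52, minute 140 to minute 154.
Lengths: 6 minutes + 14 minutes = 20 minutes.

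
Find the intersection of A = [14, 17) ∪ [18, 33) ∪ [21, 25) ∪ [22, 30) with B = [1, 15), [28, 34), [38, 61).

[14, 15) ∪ [28, 33)

First set merges to [14, 17), [18, 33).
[14, 17) meets the second set on [14, 15).
[18, 33) meets the second set on [28, 33).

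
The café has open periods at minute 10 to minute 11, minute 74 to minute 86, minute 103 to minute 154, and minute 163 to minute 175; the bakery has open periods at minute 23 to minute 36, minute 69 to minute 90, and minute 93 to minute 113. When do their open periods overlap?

minute 74 to minute 86, minute 103 to minute 113

minute 10 to minute 11 meets no B interval.
minute 74 to minute 86 ∩ B → minute 74 to minute 86.
minute 103 to minute 154 ∩ B → minute 103 to minute 113.
minute 163 to minute 175 meets no B interval.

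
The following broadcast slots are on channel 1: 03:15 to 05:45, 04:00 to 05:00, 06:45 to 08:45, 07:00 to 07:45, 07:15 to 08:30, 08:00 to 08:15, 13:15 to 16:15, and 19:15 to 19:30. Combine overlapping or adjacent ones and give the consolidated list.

03:15–05:45, 06:45–08:45, 13:15–16:15, 19:15–19:30

04:00–05:00 overlaps/touches 03:15–05:45 → extend to 03:15–05:45.
06:45–08:45 is disjoint → start new block.
07:00–07:45 overlaps/touches 06:45–08:45 → extend to 06:45–08:45.
07:15–08:30 overlaps/touches 06:45–08:45 → extend to 06:45–08:45.
08:00–08:15 overlaps/touches 06:45–08:45 → extend to 06:45–08:45.
13:15–16:15 is disjoint → start new block.
19:15–19:30 is disjoint → start new block.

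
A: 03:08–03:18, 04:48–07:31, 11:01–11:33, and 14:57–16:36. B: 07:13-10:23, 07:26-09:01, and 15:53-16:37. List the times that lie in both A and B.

07:13–07:31, 15:53–16:36

Merge the second list: 07:13–10:23, 15:53–16:37.
03:08–03:18 meets no B interval.
04:48–07:31 ∩ B → 07:13–07:31.
11:01–11:33 meets no B interval.
14:57–16:36 ∩ B → 15:53–16:36.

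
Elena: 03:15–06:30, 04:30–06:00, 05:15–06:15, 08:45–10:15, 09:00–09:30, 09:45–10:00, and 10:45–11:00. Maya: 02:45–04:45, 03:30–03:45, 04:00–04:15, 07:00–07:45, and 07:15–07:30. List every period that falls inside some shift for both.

First set merges to 03:15-06:30, 08:45-10:15, 10:45-11:00.
Second set merges to 02:45-04:45, 07:00-07:45.
03:15-06:30 ∩ B → 03:15-04:45.
08:45-10:15 meets no B interval.
10:45-11:00 meets no B interval.

03:15-04:45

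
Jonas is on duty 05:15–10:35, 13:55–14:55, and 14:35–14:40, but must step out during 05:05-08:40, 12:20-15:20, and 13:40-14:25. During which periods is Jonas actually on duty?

08:40–10:35

A, merged: 05:15–10:35, 13:55–14:55.
B, merged: 05:05–08:40, 12:20–15:20.
05:15–10:35 \ B = 08:40–10:35.
13:55–14:55: entirely removed.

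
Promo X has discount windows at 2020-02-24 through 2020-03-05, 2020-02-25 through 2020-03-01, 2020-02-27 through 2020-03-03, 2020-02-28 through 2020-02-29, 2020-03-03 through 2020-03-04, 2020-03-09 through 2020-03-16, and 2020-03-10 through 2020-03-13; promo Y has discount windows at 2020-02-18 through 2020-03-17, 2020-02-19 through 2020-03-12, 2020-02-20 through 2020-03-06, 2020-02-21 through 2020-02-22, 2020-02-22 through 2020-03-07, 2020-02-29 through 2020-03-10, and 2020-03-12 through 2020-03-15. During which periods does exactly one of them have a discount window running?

2020-02-18 through 2020-02-23, 2020-03-06 through 2020-03-08, 2020-03-17 through 2020-03-17

A, merged: 2020-02-24 through 2020-03-05, 2020-03-09 through 2020-03-16.
B, merged: 2020-02-18 through 2020-03-17.
Only in the first: none.
Only in the second: 2020-02-18 through 2020-02-23, 2020-03-06 through 2020-03-08, 2020-03-17 through 2020-03-17.
Together these are the periods covered by exactly one.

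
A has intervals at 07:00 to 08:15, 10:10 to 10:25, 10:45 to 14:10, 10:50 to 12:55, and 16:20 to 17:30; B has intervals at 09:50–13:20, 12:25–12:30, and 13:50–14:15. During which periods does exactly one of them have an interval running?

07:00–08:15, 09:50–10:10, 10:25–10:45, 13:20–13:50, 14:10–14:15, 16:20–17:30

First set merges to 07:00–08:15, 10:10–10:25, 10:45–14:10, 16:20–17:30.
Second set merges to 09:50–13:20, 13:50–14:15.
A \ B = 07:00–08:15, 13:20–13:50, 16:20–17:30.
B \ A = 09:50–10:10, 10:25–10:45, 14:10–14:15.
Union of the two gives the symmetric difference.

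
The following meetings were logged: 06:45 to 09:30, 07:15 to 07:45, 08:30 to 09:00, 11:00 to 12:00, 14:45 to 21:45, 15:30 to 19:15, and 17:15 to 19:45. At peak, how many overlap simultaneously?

3

Walk the sorted start/end points keeping a running depth.
The depth first hits 3 at 17:15.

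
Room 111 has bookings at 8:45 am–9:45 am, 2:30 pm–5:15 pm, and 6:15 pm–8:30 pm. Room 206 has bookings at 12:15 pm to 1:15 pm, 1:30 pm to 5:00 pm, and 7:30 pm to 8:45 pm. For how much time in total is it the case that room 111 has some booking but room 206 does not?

2 h 30 min

A \ B = 8:45 am-9:45 am, 5:00 pm-5:15 pm, 6:15 pm-7:30 pm.
Total: 1 h + 15 min + 1 h 15 min = 2 h 30 min.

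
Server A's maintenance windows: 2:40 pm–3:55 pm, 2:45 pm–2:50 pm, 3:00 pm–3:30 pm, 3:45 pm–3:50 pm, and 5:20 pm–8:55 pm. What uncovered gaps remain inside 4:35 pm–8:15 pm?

The merged coverage is 2:40 pm–3:55 pm, 5:20 pm–8:55 pm.
Complement within 4:35 pm–8:15 pm: 4:35 pm–5:20 pm.

4:35 pm–5:20 pm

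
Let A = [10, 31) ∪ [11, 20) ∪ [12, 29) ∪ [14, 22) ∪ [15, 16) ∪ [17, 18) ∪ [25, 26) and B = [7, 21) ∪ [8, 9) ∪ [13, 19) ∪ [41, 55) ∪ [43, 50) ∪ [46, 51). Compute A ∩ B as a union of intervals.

Merge the first list: [10, 31).
Merge the second list: [7, 21), [41, 55).
[10, 31) ∩ B → [10, 21).

[10, 21)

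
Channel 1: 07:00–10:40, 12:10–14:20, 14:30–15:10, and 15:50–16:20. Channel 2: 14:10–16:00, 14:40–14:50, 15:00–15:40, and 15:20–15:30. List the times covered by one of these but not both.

07:00-10:40, 12:10-14:10, 14:20-14:30, 15:10-15:50, 16:00-16:20

Merge the second list: 14:10-16:00.
A \ B = 07:00-10:40, 12:10-14:10, 16:00-16:20.
B \ A = 14:20-14:30, 15:10-15:50.
Union of the two gives the symmetric difference.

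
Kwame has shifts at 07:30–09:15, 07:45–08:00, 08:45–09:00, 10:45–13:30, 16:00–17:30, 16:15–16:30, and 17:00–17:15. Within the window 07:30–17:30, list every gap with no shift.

After merging, the occupied span is 07:30-09:15, 10:45-13:30, 16:00-17:30.
Gaps within 07:30-17:30: 09:15-10:45, 13:30-16:00.

09:15-10:45, 13:30-16:00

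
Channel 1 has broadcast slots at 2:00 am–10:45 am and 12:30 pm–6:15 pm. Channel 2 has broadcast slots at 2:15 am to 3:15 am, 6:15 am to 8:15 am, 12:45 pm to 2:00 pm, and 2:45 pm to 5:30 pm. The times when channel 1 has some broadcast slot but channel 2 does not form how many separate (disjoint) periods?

6

A \ B = 2:00 am–2:15 am, 3:15 am–6:15 am, 8:15 am–10:45 am, 12:30 pm–12:45 pm, 2:00 pm–2:45 pm, 5:30 pm–6:15 pm.
That is 6 disjoint pieces.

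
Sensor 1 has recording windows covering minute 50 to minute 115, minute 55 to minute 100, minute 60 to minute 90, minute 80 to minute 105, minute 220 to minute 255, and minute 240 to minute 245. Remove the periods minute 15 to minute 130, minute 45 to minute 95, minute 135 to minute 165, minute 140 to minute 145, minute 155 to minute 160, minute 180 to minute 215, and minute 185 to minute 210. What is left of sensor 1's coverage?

minute 220 to minute 255

Merge the first list: minute 50 to minute 115, minute 220 to minute 255.
Merge the second list: minute 15 to minute 130, minute 135 to minute 165, minute 180 to minute 215.
minute 50 to minute 115 lies entirely inside B → drops out.
minute 220 to minute 255 is untouched.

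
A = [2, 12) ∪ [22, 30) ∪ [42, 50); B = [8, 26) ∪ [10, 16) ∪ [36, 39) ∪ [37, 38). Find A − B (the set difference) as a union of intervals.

B, merged: [8, 26), [36, 39).
[2, 12) minus B → [2, 8).
[22, 30) minus B → [26, 30).
[42, 50): no B overlap → unchanged.

[2, 8) ∪ [26, 30) ∪ [42, 50)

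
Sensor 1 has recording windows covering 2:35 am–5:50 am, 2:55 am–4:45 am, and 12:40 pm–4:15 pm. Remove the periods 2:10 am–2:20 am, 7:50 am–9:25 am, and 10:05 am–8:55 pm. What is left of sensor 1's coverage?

2:35 am–5:50 am

A, merged: 2:35 am–5:50 am, 12:40 pm–4:15 pm.
2:35 am–5:50 am: no B overlap → unchanged.
12:40 pm–4:15 pm: fully covered by B → removed.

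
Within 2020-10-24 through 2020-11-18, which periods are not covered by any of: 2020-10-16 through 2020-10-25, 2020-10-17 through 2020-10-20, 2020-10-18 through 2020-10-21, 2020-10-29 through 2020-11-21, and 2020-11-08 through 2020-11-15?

Covered (merged): 2020-10-16 through 2020-10-25, 2020-10-29 through 2020-11-21.
Gaps within 2020-10-24 through 2020-11-18: 2020-10-26 through 2020-10-28.

2020-10-26 through 2020-10-28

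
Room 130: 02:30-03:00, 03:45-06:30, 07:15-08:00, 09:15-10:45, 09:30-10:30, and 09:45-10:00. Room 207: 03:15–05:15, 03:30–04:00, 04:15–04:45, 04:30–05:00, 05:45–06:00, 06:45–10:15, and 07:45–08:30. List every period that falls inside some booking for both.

03:45–05:15, 05:45–06:00, 07:15–08:00, 09:15–10:15

Merge the first list: 02:30–03:00, 03:45–06:30, 07:15–08:00, 09:15–10:45.
Merge the second list: 03:15–05:15, 05:45–06:00, 06:45–10:15.
02:30–03:00: no overlap with the second set.
03:45–06:30 meets the second set on 03:45–05:15, 05:45–06:00.
07:15–08:00 meets the second set on 07:15–08:00.
09:15–10:45 meets the second set on 09:15–10:15.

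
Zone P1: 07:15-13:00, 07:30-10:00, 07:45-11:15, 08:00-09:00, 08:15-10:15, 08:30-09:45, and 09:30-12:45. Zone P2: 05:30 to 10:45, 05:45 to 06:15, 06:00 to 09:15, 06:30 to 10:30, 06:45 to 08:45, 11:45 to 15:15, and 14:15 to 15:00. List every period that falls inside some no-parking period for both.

Merge the first list: 07:15–13:00.
Merge the second list: 05:30–10:45, 11:45–15:15.
07:15–13:00 ∩ B → 07:15–10:45, 11:45–13:00.

07:15–10:45, 11:45–13:00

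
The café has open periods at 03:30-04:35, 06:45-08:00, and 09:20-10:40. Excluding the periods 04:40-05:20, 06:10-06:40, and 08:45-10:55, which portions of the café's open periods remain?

03:30–04:35: nothing removed.
06:45–08:00: nothing removed.
09:20–10:40: entirely removed.

03:30–04:35, 06:45–08:00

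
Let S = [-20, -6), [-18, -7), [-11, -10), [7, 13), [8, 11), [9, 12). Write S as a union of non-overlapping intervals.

[-18, -7) overlaps/touches [-20, -6) → extend to [-20, -6).
[-11, -10) overlaps/touches [-20, -6) → extend to [-20, -6).
[7, 13) is disjoint → start new block.
[8, 11) overlaps/touches [7, 13) → extend to [7, 13).
[9, 12) overlaps/touches [7, 13) → extend to [7, 13).

[-20, -6) ∪ [7, 13)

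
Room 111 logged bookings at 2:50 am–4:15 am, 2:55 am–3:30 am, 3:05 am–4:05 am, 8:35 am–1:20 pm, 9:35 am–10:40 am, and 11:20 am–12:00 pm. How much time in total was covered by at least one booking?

6 h 10 min

Merged: 2:50 am–4:15 am, 8:35 am–1:20 pm.
Lengths: 1 h 25 min + 4 h 45 min = 6 h 10 min.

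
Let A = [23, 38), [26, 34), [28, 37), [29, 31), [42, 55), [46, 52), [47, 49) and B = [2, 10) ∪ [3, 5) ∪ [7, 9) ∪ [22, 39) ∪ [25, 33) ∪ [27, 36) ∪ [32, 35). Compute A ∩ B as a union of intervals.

[23, 38)

Merge the first list: [23, 38), [42, 55).
Merge the second list: [2, 10), [22, 39).
[23, 38) overlaps B on [23, 38).
[42, 55) falls entirely outside B.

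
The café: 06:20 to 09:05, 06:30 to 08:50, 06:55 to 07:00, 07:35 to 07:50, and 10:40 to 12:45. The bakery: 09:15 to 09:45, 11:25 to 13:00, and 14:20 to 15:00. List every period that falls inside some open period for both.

First set merges to 06:20–09:05, 10:40–12:45.
06:20–09:05 falls entirely outside B.
10:40–12:45 overlaps B on 11:25–12:45.

11:25–12:45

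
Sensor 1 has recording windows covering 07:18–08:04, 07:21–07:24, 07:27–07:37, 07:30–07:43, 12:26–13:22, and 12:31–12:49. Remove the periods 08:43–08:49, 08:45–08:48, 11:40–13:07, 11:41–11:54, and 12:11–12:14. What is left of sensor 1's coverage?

07:18-08:04, 13:07-13:22

A, merged: 07:18-08:04, 12:26-13:22.
B, merged: 08:43-08:49, 11:40-13:07.
07:18-08:04: no B overlap → unchanged.
12:26-13:22 minus B → 13:07-13:22.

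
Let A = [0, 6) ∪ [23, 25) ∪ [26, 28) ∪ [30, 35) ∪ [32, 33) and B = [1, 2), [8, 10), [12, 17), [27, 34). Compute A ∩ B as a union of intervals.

Merge the first list: [0, 6), [23, 25), [26, 28), [30, 35).
[0, 6) overlaps B on [1, 2).
[23, 25) falls entirely outside B.
[26, 28) overlaps B on [27, 28).
[30, 35) overlaps B on [30, 34).

[1, 2) ∪ [27, 28) ∪ [30, 34)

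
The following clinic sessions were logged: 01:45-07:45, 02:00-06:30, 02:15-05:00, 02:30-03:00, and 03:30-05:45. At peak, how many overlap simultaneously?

Sweep endpoints in order; track running count of active intervals.
Peak of 4 reached at 02:30.

4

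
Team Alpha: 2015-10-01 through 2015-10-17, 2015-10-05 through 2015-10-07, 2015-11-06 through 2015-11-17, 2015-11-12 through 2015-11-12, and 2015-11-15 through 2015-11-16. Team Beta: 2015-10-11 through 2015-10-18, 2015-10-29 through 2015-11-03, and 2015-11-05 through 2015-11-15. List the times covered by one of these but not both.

2015-10-01 through 2015-10-10, 2015-10-18 through 2015-10-18, 2015-10-29 through 2015-11-03, 2015-11-05 through 2015-11-05, 2015-11-16 through 2015-11-17

First set merges to 2015-10-01 through 2015-10-17, 2015-11-06 through 2015-11-17.
A \ B = 2015-10-01 through 2015-10-10, 2015-11-16 through 2015-11-17.
B \ A = 2015-10-18 through 2015-10-18, 2015-10-29 through 2015-11-03, 2015-11-05 through 2015-11-05.
Union of the two gives the symmetric difference.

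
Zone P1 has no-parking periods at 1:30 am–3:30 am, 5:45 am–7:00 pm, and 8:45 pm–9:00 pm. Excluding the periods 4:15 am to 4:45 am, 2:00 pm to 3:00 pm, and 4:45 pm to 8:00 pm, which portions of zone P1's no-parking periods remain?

1:30 am-3:30 am is untouched.
5:45 am-7:00 pm with B removed leaves 5:45 am-2:00 pm, 3:00 pm-4:45 pm.
8:45 pm-9:00 pm is untouched.

1:30 am-3:30 am, 5:45 am-2:00 pm, 3:00 pm-4:45 pm, 8:45 pm-9:00 pm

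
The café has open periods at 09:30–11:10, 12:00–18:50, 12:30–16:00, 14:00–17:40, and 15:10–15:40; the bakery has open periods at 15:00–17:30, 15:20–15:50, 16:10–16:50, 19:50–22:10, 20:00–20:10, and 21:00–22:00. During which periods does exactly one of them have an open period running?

09:30–11:10, 12:00–15:00, 17:30–18:50, 19:50–22:10

Merge the first list: 09:30–11:10, 12:00–18:50.
Merge the second list: 15:00–17:30, 19:50–22:10.
A but not B: 09:30–11:10, 12:00–15:00, 17:30–18:50.
B but not A: 19:50–22:10.
Combining gives A △ B.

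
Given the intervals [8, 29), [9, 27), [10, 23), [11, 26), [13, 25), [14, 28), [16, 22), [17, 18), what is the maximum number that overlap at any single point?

8

At 17, 8 of the intervals are simultaneously active.
No point has more.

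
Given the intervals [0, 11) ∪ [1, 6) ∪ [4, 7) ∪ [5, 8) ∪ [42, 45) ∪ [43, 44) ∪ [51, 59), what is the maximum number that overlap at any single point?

Walk the sorted start/end points keeping a running depth.
The depth first hits 4 at 5.

4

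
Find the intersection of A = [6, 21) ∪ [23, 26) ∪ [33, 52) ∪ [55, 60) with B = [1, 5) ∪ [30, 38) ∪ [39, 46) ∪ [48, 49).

[33, 38) ∪ [39, 46) ∪ [48, 49)

[6, 21) falls entirely outside B.
[23, 26) falls entirely outside B.
[33, 52) overlaps B on [33, 38), [39, 46), [48, 49).
[55, 60) falls entirely outside B.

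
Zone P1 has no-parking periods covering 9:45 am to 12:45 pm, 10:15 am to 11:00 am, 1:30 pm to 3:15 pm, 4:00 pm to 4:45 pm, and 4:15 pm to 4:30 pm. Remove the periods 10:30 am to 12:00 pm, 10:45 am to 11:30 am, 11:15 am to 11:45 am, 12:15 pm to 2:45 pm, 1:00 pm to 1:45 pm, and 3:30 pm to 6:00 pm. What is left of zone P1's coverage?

A, merged: 9:45 am–12:45 pm, 1:30 pm–3:15 pm, 4:00 pm–4:45 pm.
B, merged: 10:30 am–12:00 pm, 12:15 pm–2:45 pm, 3:30 pm–6:00 pm.
9:45 am–12:45 pm minus B → 9:45 am–10:30 am, 12:00 pm–12:15 pm.
1:30 pm–3:15 pm minus B → 2:45 pm–3:15 pm.
4:00 pm–4:45 pm: fully covered by B → removed.

9:45 am–10:30 am, 12:00 pm–12:15 pm, 2:45 pm–3:15 pm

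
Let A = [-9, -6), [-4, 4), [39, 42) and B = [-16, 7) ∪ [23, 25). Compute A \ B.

[-9, -6): fully covered by B → removed.
[-4, 4): fully covered by B → removed.
[39, 42): no B overlap → unchanged.

[39, 42)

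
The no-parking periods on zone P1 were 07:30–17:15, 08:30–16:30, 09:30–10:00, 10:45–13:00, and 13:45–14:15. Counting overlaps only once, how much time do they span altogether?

9 h 45 min

Merged: 07:30–17:15.
Length: 9 h 45 min.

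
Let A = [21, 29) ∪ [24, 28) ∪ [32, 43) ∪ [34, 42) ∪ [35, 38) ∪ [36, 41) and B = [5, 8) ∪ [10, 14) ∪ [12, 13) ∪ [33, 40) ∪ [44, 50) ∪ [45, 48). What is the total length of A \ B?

12

A, merged: [21, 29), [32, 43).
B, merged: [5, 8), [10, 14), [33, 40), [44, 50).
A \ B = [21, 29), [32, 33), [40, 43).
Total: 8 + 1 + 3 = 12.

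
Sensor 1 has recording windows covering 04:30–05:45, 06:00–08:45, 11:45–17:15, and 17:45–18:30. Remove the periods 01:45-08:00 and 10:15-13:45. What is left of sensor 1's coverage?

04:30–05:45: entirely removed.
06:00–08:45 \ B = 08:00–08:45.
11:45–17:15 \ B = 13:45–17:15.
17:45–18:30: nothing removed.

08:00–08:45, 13:45–17:15, 17:45–18:30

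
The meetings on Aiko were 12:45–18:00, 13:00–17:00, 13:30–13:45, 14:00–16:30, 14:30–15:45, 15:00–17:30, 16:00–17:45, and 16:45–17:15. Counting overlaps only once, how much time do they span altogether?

Merged: 12:45–18:00.
Length: 5 h 15 min.

5 h 15 min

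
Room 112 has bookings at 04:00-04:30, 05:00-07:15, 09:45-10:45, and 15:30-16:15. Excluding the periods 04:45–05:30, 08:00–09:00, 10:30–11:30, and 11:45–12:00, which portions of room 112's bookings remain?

04:00-04:30 is untouched.
05:00-07:15 with B removed leaves 05:30-07:15.
09:45-10:45 with B removed leaves 09:45-10:30.
15:30-16:15 is untouched.

04:00-04:30, 05:30-07:15, 09:45-10:30, 15:30-16:15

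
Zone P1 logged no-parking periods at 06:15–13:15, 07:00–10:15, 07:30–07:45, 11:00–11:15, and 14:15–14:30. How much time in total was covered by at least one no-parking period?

7 h 15 min

Merged: 06:15-13:15, 14:15-14:30.
Lengths: 7 h + 15 min = 7 h 15 min.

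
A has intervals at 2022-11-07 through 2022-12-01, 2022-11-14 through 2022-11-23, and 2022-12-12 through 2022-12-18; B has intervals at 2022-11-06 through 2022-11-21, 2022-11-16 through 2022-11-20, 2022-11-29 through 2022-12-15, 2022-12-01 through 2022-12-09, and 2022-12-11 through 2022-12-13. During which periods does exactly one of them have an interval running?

First set merges to 2022-11-07 through 2022-12-01, 2022-12-12 through 2022-12-18.
Second set merges to 2022-11-06 through 2022-11-21, 2022-11-29 through 2022-12-15.
Only in the first: 2022-11-22 through 2022-11-28, 2022-12-16 through 2022-12-18.
Only in the second: 2022-11-06 through 2022-11-06, 2022-12-02 through 2022-12-11.
Together these are the periods covered by exactly one.

2022-11-06 through 2022-11-06, 2022-11-22 through 2022-11-28, 2022-12-02 through 2022-12-11, 2022-12-16 through 2022-12-18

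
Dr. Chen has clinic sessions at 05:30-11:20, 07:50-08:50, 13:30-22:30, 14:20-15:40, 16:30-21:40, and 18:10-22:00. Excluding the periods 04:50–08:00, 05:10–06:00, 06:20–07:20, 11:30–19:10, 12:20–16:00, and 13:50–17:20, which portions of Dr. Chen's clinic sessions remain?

08:00-11:20, 19:10-22:30

A, merged: 05:30-11:20, 13:30-22:30.
B, merged: 04:50-08:00, 11:30-19:10.
05:30-11:20 with B removed leaves 08:00-11:20.
13:30-22:30 with B removed leaves 19:10-22:30.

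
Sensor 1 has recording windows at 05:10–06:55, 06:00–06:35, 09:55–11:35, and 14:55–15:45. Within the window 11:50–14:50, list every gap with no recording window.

11:50-14:50

Covered (merged): 05:10-06:55, 09:55-11:35, 14:55-15:45.
Uncovered inside 11:50-14:50: 11:50-14:50.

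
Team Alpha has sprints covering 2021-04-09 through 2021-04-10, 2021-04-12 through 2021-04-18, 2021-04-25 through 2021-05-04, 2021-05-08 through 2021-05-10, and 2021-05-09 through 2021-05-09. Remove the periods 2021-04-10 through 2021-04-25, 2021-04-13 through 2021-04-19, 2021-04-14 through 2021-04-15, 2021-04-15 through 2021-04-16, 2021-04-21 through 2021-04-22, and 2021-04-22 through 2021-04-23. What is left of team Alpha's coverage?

First set merges to 2021-04-09 through 2021-04-10, 2021-04-12 through 2021-04-18, 2021-04-25 through 2021-05-04, 2021-05-08 through 2021-05-10.
Second set merges to 2021-04-10 through 2021-04-25.
2021-04-09 through 2021-04-10 with B removed leaves 2021-04-09 through 2021-04-09.
2021-04-12 through 2021-04-18 lies entirely inside B → drops out.
2021-04-25 through 2021-05-04 with B removed leaves 2021-04-26 through 2021-05-04.
2021-05-08 through 2021-05-10 is untouched.

2021-04-09 through 2021-04-09, 2021-04-26 through 2021-05-04, 2021-05-08 through 2021-05-10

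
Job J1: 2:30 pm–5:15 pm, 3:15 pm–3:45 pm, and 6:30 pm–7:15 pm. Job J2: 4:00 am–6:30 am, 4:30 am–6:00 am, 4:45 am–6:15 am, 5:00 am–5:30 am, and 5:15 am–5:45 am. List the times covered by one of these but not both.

4:00 am–6:30 am, 2:30 pm–5:15 pm, 6:30 pm–7:15 pm

A, merged: 2:30 pm–5:15 pm, 6:30 pm–7:15 pm.
B, merged: 4:00 am–6:30 am.
A but not B: 2:30 pm–5:15 pm, 6:30 pm–7:15 pm.
B but not A: 4:00 am–6:30 am.
Combining gives A △ B.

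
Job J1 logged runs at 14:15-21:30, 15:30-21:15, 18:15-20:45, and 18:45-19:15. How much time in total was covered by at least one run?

Merged: 14:15-21:30.
Length: 7 h 15 min.

7 h 15 min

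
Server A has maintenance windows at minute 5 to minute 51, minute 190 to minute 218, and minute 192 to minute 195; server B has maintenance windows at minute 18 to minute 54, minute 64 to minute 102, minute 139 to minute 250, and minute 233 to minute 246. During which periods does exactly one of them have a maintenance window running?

Merge the first list: minute 5 to minute 51, minute 190 to minute 218.
Merge the second list: minute 18 to minute 54, minute 64 to minute 102, minute 139 to minute 250.
A but not B: minute 5 to minute 18.
B but not A: minute 51 to minute 54, minute 64 to minute 102, minute 139 to minute 190, minute 218 to minute 250.
Combining gives A △ B.

minute 5 to minute 18, minute 51 to minute 54, minute 64 to minute 102, minute 139 to minute 190, minute 218 to minute 250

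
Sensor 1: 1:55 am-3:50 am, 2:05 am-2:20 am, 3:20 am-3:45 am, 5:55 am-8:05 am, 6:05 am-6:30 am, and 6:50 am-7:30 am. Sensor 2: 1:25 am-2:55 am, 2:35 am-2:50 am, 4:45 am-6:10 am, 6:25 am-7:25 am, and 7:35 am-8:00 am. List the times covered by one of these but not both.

1:25 am–1:55 am, 2:55 am–3:50 am, 4:45 am–5:55 am, 6:10 am–6:25 am, 7:25 am–7:35 am, 8:00 am–8:05 am

First set merges to 1:55 am–3:50 am, 5:55 am–8:05 am.
Second set merges to 1:25 am–2:55 am, 4:45 am–6:10 am, 6:25 am–7:25 am, 7:35 am–8:00 am.
A but not B: 2:55 am–3:50 am, 6:10 am–6:25 am, 7:25 am–7:35 am, 8:00 am–8:05 am.
B but not A: 1:25 am–1:55 am, 4:45 am–5:55 am.
Combining gives A △ B.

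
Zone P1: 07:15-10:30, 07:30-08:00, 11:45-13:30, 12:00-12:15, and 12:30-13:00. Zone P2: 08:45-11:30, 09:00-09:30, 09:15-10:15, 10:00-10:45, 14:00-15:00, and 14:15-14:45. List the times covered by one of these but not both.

Merge the first list: 07:15–10:30, 11:45–13:30.
Merge the second list: 08:45–11:30, 14:00–15:00.
A \ B = 07:15–08:45, 11:45–13:30.
B \ A = 10:30–11:30, 14:00–15:00.
Union of the two gives the symmetric difference.

07:15–08:45, 10:30–11:30, 11:45–13:30, 14:00–15:00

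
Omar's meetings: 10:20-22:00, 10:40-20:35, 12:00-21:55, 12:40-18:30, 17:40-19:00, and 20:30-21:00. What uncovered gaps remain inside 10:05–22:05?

Covered (merged): 10:20–22:00.
Complement within 10:05–22:05: 10:05–10:20, 22:00–22:05.

10:05–10:20, 22:00–22:05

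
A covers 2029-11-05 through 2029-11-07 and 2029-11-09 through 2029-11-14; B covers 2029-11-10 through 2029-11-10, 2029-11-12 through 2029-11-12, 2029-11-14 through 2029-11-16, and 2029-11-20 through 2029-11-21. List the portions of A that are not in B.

2029-11-05 through 2029-11-07: nothing removed.
2029-11-09 through 2029-11-14 \ B = 2029-11-09 through 2029-11-09, 2029-11-11 through 2029-11-11, 2029-11-13 through 2029-11-13.

2029-11-05 through 2029-11-07, 2029-11-09 through 2029-11-09, 2029-11-11 through 2029-11-11, 2029-11-13 through 2029-11-13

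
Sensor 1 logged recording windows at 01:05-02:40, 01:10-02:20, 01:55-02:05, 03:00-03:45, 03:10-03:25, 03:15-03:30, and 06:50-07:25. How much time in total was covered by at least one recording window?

2 h 55 min

Merged: 01:05–02:40, 03:00–03:45, 06:50–07:25.
Lengths: 1 h 35 min + 45 min + 35 min = 2 h 55 min.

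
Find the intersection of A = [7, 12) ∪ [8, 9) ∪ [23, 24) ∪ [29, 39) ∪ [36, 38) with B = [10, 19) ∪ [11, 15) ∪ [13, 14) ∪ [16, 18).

A, merged: [7, 12), [23, 24), [29, 39).
B, merged: [10, 19).
[7, 12) meets the second set on [10, 12).
[23, 24): no overlap with the second set.
[29, 39): no overlap with the second set.

[10, 12)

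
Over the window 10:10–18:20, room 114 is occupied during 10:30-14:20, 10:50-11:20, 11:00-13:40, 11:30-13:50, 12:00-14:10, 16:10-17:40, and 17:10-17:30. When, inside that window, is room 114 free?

10:10-10:30, 14:20-16:10, 17:40-18:20

The merged coverage is 10:30-14:20, 16:10-17:40.
Uncovered inside 10:10-18:20: 10:10-10:30, 14:20-16:10, 17:40-18:20.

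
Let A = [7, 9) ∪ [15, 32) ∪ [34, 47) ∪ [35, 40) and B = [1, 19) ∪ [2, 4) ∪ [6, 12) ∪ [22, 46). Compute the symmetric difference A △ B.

[1, 7) ∪ [9, 15) ∪ [19, 22) ∪ [32, 34) ∪ [46, 47)

A, merged: [7, 9), [15, 32), [34, 47).
B, merged: [1, 19), [22, 46).
A but not B: [19, 22), [46, 47).
B but not A: [1, 7), [9, 15), [32, 34).
Combining gives A △ B.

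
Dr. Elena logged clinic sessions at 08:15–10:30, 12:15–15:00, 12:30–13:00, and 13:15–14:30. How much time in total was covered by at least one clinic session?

Merged: 08:15–10:30, 12:15–15:00.
Lengths: 2 h 15 min + 2 h 45 min = 5 h.

5 h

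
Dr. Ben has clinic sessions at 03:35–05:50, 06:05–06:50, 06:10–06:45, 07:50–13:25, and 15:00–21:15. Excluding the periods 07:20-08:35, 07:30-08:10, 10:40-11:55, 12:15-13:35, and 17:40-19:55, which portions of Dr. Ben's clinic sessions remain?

03:35–05:50, 06:05–06:50, 08:35–10:40, 11:55–12:15, 15:00–17:40, 19:55–21:15

A, merged: 03:35–05:50, 06:05–06:50, 07:50–13:25, 15:00–21:15.
B, merged: 07:20–08:35, 10:40–11:55, 12:15–13:35, 17:40–19:55.
03:35–05:50: nothing removed.
06:05–06:50: nothing removed.
07:50–13:25 \ B = 08:35–10:40, 11:55–12:15.
15:00–21:15 \ B = 15:00–17:40, 19:55–21:15.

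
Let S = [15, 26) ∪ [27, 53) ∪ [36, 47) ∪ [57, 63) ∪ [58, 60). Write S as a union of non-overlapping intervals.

[27, 53) is disjoint → start new block.
[36, 47) overlaps/touches [27, 53) → extend to [27, 53).
[57, 63) is disjoint → start new block.
[58, 60) overlaps/touches [57, 63) → extend to [57, 63).

[15, 26) ∪ [27, 53) ∪ [57, 63)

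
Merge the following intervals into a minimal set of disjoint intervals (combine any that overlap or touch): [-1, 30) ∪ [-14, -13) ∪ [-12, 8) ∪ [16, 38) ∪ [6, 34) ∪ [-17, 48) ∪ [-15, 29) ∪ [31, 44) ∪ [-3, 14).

Sort by start: [-17, 48), [-15, 29), [-14, -13), [-12, 8), [-3, 14), [-1, 30), [6, 34), [16, 38), [31, 44).
[-15, 29) overlaps/touches [-17, 48) → extend to [-17, 48).
[-14, -13) overlaps/touches [-17, 48) → extend to [-17, 48).
[-12, 8) overlaps/touches [-17, 48) → extend to [-17, 48).
[-3, 14) overlaps/touches [-17, 48) → extend to [-17, 48).
[-1, 30) overlaps/touches [-17, 48) → extend to [-17, 48).
[6, 34) overlaps/touches [-17, 48) → extend to [-17, 48).
[16, 38) overlaps/touches [-17, 48) → extend to [-17, 48).
[31, 44) overlaps/touches [-17, 48) → extend to [-17, 48).

[-17, 48)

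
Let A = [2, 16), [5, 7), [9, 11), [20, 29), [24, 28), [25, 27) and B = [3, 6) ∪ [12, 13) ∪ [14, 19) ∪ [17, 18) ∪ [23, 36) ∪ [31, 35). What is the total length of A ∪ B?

A, merged: [2, 16), [20, 29).
B, merged: [3, 6), [12, 13), [14, 19), [23, 36).
A ∪ B = [2, 19), [20, 36).
Total: 17 + 16 = 33.

33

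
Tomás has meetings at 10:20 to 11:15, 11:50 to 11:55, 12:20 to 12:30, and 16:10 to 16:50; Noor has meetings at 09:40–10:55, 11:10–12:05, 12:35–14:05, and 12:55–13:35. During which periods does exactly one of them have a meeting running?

09:40–10:20, 10:55–11:10, 11:15–11:50, 11:55–12:05, 12:20–12:30, 12:35–14:05, 16:10–16:50

Second set merges to 09:40–10:55, 11:10–12:05, 12:35–14:05.
A but not B: 10:55–11:10, 12:20–12:30, 16:10–16:50.
B but not A: 09:40–10:20, 11:15–11:50, 11:55–12:05, 12:35–14:05.
Combining gives A △ B.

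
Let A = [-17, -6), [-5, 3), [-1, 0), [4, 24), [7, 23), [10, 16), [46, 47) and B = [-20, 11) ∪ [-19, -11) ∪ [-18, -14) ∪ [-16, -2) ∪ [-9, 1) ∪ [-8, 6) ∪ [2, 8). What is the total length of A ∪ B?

45

First set merges to [-17, -6), [-5, 3), [4, 24), [46, 47).
Second set merges to [-20, 11).
A ∪ B = [-20, 24), [46, 47).
Total: 44 + 1 = 45.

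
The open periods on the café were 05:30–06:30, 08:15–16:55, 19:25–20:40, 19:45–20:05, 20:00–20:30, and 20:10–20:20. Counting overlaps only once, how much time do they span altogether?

10 h 55 min

Merged: 05:30-06:30, 08:15-16:55, 19:25-20:40.
Lengths: 1 h + 8 h 40 min + 1 h 15 min = 10 h 55 min.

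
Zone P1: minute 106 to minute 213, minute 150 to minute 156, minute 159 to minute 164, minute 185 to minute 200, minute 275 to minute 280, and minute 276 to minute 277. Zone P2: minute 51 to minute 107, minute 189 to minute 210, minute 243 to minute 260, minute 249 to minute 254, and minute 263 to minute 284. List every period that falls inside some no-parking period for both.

minute 106 to minute 107, minute 189 to minute 210, minute 275 to minute 280

A, merged: minute 106 to minute 213, minute 275 to minute 280.
B, merged: minute 51 to minute 107, minute 189 to minute 210, minute 243 to minute 260, minute 263 to minute 284.
minute 106 to minute 213 ∩ B → minute 106 to minute 107, minute 189 to minute 210.
minute 275 to minute 280 ∩ B → minute 275 to minute 280.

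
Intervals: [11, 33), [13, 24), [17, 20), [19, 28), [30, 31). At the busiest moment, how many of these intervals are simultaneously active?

Sweep endpoints in order; track running count of active intervals.
Peak of 4 reached at 19.

4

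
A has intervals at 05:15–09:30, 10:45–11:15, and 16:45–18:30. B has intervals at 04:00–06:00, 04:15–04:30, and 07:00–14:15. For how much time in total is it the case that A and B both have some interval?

B, merged: 04:00–06:00, 07:00–14:15.
A ∩ B = 05:15–06:00, 07:00–09:30, 10:45–11:15.
Total: 45 min + 2 h 30 min + 30 min = 3 h 45 min.

3 h 45 min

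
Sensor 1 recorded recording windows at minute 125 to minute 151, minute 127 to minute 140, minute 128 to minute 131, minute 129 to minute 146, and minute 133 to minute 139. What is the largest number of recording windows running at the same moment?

Walk the sorted start/end points keeping a running depth.
The depth first hits 4 at minute 129.

4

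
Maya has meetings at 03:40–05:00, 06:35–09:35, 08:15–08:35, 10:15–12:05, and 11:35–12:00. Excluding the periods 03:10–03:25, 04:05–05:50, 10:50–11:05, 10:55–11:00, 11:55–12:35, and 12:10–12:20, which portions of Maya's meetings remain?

First set merges to 03:40–05:00, 06:35–09:35, 10:15–12:05.
Second set merges to 03:10–03:25, 04:05–05:50, 10:50–11:05, 11:55–12:35.
03:40–05:00 with B removed leaves 03:40–04:05.
06:35–09:35 is untouched.
10:15–12:05 with B removed leaves 10:15–10:50, 11:05–11:55.

03:40–04:05, 06:35–09:35, 10:15–10:50, 11:05–11:55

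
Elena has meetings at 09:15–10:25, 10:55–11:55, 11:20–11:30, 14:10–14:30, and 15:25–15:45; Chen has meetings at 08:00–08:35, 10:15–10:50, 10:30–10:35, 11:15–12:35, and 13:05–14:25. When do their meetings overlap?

10:15–10:25, 11:15–11:55, 14:10–14:25

First set merges to 09:15–10:25, 10:55–11:55, 14:10–14:30, 15:25–15:45.
Second set merges to 08:00–08:35, 10:15–10:50, 11:15–12:35, 13:05–14:25.
09:15–10:25 ∩ B → 10:15–10:25.
10:55–11:55 ∩ B → 11:15–11:55.
14:10–14:30 ∩ B → 14:10–14:25.
15:25–15:45 meets no B interval.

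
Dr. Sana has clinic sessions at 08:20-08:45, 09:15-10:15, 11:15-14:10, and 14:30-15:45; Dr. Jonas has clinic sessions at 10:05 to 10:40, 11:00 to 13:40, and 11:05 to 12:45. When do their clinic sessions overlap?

B, merged: 10:05–10:40, 11:00–13:40.
08:20–08:45: no overlap with the second set.
09:15–10:15 meets the second set on 10:05–10:15.
11:15–14:10 meets the second set on 11:15–13:40.
14:30–15:45: no overlap with the second set.

10:05–10:15, 11:15–13:40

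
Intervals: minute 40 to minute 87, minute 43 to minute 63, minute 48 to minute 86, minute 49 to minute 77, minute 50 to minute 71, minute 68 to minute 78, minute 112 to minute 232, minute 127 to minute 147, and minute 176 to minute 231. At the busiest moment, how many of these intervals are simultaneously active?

Walk the sorted start/end points keeping a running depth.
The depth first hits 5 at minute 50.

5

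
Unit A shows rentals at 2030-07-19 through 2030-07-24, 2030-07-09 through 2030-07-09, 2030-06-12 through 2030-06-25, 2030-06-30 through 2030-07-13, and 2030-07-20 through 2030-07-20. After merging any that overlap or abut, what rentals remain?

Sort by start: 2030-06-12 through 2030-06-25, 2030-06-30 through 2030-07-13, 2030-07-09 through 2030-07-09, 2030-07-19 through 2030-07-24, 2030-07-20 through 2030-07-20.
2030-06-30 through 2030-07-13 is disjoint → start new block.
2030-07-09 through 2030-07-09 overlaps/touches 2030-06-30 through 2030-07-13 → extend to 2030-06-30 through 2030-07-13.
2030-07-19 through 2030-07-24 is disjoint → start new block.
2030-07-20 through 2030-07-20 overlaps/touches 2030-07-19 through 2030-07-24 → extend to 2030-07-19 through 2030-07-24.

2030-06-12 through 2030-06-25, 2030-06-30 through 2030-07-13, 2030-07-19 through 2030-07-24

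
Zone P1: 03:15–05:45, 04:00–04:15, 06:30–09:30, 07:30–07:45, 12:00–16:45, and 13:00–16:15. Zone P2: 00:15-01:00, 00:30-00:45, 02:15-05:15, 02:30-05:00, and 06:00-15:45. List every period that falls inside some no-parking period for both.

First set merges to 03:15–05:45, 06:30–09:30, 12:00–16:45.
Second set merges to 00:15–01:00, 02:15–05:15, 06:00–15:45.
03:15–05:45 overlaps B on 03:15–05:15.
06:30–09:30 overlaps B on 06:30–09:30.
12:00–16:45 overlaps B on 12:00–15:45.

03:15–05:15, 06:30–09:30, 12:00–15:45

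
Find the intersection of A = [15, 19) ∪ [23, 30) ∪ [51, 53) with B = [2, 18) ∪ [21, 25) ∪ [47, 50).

[15, 19) overlaps B on [15, 18).
[23, 30) overlaps B on [23, 25).
[51, 53) falls entirely outside B.

[15, 18) ∪ [23, 25)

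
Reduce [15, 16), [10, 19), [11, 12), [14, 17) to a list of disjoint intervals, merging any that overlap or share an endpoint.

[10, 19)

Sort by start: [10, 19), [11, 12), [14, 17), [15, 16).
[11, 12) overlaps/touches [10, 19) → extend to [10, 19).
[14, 17) overlaps/touches [10, 19) → extend to [10, 19).
[15, 16) overlaps/touches [10, 19) → extend to [10, 19).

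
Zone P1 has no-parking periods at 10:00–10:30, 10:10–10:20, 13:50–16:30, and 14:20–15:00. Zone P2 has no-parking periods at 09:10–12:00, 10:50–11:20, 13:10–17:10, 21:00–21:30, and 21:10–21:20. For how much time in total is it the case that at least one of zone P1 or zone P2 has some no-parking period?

7 h 20 min

Merge the first list: 10:00–10:30, 13:50–16:30.
Merge the second list: 09:10–12:00, 13:10–17:10, 21:00–21:30.
A ∪ B = 09:10–12:00, 13:10–17:10, 21:00–21:30.
Total: 2 h 50 min + 4 h + 30 min = 7 h 20 min.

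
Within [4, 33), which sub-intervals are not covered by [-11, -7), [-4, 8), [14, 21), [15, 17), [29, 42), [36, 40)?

[8, 14) ∪ [21, 29)

Covered (merged): [-11, -7), [-4, 8), [14, 21), [29, 42).
Uncovered inside [4, 33): [8, 14), [21, 29).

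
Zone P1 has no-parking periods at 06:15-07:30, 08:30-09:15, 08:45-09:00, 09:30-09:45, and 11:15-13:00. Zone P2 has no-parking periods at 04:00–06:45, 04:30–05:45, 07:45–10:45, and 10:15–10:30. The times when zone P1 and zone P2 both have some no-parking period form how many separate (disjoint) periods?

Merge the first list: 06:15-07:30, 08:30-09:15, 09:30-09:45, 11:15-13:00.
Merge the second list: 04:00-06:45, 07:45-10:45.
A ∩ B = 06:15-06:45, 08:30-09:15, 09:30-09:45.
That is 3 disjoint pieces.

3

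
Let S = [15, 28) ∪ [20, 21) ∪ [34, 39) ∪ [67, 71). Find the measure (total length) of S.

22

Merged: [15, 28), [34, 39), [67, 71).
Lengths: 13 + 5 + 4 = 22.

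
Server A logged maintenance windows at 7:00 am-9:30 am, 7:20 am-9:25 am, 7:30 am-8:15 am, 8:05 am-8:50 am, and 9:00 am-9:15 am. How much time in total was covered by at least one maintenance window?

Merged: 7:00 am–9:30 am.
Length: 2 h 30 min.

2 h 30 min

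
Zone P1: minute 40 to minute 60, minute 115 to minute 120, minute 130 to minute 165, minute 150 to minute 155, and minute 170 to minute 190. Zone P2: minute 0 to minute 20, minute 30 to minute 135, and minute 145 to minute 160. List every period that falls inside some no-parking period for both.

minute 40 to minute 60, minute 115 to minute 120, minute 130 to minute 135, minute 145 to minute 160

A, merged: minute 40 to minute 60, minute 115 to minute 120, minute 130 to minute 165, minute 170 to minute 190.
minute 40 to minute 60 overlaps B on minute 40 to minute 60.
minute 115 to minute 120 overlaps B on minute 115 to minute 120.
minute 130 to minute 165 overlaps B on minute 130 to minute 135, minute 145 to minute 160.
minute 170 to minute 190 falls entirely outside B.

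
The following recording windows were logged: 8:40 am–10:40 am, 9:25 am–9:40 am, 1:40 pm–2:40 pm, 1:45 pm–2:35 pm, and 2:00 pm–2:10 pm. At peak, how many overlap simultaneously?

3

At 2:00 pm, 3 of the intervals are simultaneously active.
No point has more.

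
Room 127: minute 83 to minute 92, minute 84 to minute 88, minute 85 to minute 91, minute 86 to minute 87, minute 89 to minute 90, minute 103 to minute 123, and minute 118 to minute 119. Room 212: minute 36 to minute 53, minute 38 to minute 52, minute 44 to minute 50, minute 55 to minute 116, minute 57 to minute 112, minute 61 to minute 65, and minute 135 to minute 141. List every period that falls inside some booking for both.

minute 83 to minute 92, minute 103 to minute 116

A, merged: minute 83 to minute 92, minute 103 to minute 123.
B, merged: minute 36 to minute 53, minute 55 to minute 116, minute 135 to minute 141.
minute 83 to minute 92 meets the second set on minute 83 to minute 92.
minute 103 to minute 123 meets the second set on minute 103 to minute 116.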